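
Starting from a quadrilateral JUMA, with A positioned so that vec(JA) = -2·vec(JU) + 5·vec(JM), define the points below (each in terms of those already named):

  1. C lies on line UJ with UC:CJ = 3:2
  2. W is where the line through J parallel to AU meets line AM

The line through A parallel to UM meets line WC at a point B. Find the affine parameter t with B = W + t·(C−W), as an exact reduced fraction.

Set J = (0, 0), U = (1, 0), M = (0, 1), A = (-2, 5); any affine frame gives the same invariant.
1. C lies on line UJ with UC:CJ = 3:2 ⇒ C = (2/5, 0)
2. W is where the line through J parallel to AU meets line AM ⇒ W = (3, -5)
through A parallel to UM: direction (-1, 1); meets WC at B = (-29/12, 65/12)
B = W + t·(C−W) with t = 25/12

t = 25/12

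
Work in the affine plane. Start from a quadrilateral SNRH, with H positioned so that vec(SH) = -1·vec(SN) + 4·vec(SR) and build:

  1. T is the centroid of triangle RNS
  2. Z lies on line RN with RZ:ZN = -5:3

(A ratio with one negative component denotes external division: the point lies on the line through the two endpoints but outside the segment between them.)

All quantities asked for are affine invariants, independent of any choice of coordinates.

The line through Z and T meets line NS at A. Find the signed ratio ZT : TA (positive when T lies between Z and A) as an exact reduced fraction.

Assign S = (0, 0), N = (1, 0), R = (0, 1), H = (-1, 4) — the answer is frame-independent, so this choice is without loss of generality.
1. T is the centroid of triangle RNS ⇒ T = (1/3, 1/3)
2. Z lies on line RN with RZ:ZN = -5:3 ⇒ Z = (5/2, -3/2)
line ZT meets NS at A = (8/11, 0)
T = Z + t·(A−Z) with t = 11/9, so ZT:TA = 11/9:-2/9

ZT:TA = -11/2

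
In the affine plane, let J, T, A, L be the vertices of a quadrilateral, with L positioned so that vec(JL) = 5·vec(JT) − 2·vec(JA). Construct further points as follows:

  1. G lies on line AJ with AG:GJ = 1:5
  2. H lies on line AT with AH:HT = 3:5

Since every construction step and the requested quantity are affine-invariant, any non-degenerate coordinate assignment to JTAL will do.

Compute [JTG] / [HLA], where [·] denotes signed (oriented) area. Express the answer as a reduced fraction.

Choose coordinates J = (0, 0), T = (1, 0), A = (0, 1), L = (5, -2).
1. G lies on line AJ with AG:GJ = 1:5 ⇒ G = (0, 5/6)
2. H lies on line AT with AH:HT = 3:5 ⇒ H = (3/8, 5/8)
2·[JTG] = 5/6, 2·[HLA] = 3/4
[JTG]:[HLA] = 5/6:3/4 = 10/9

[JTG]:[HLA] = 10/9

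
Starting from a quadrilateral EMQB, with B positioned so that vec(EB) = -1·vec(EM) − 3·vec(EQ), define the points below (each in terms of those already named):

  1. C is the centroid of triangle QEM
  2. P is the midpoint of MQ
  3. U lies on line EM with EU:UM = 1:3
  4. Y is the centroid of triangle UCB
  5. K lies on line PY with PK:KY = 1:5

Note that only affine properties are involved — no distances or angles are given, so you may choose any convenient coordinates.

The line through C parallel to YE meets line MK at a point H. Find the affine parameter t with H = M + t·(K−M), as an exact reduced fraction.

Set E = (0, 0), M = (1, 0), Q = (0, 1), B = (-1, -3); any affine frame gives the same invariant.
1. C is the centroid of triangle QEM ⇒ C = (1/3, 1/3)
2. P is the midpoint of MQ ⇒ P = (1/2, 1/2)
3. U lies on line EM with EU:UM = 1:3 ⇒ U = (1/4, 0)
4. Y is the centroid of triangle UCB ⇒ Y = (-5/36, -8/9)
5. K lies on line PY with PK:KY = 1:5 ⇒ K = (85/216, 29/108)
through C parallel to YE: direction (5/36, 8/9); meets MK at H = (1469/4482, 667/2241)
H = M + t·(K−M) with t = 92/83

t = 92/83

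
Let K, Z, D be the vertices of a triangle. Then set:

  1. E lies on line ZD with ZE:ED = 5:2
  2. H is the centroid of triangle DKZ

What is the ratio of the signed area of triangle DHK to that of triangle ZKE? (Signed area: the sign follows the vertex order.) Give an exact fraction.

Assign K = (0, 0), Z = (1, 0), D = (0, 1) — the answer is frame-independent, so this choice is without loss of generality.
1. E lies on line ZD with ZE:ED = 5:2 ⇒ E = (2/7, 5/7)
2. H is the centroid of triangle DKZ ⇒ H = (1/3, 1/3)
2·[DHK] = -1/3, 2·[ZKE] = -5/7
[DHK]:[ZKE] = -1/3:-5/7 = 7/15

[DHK]:[ZKE] = 7/15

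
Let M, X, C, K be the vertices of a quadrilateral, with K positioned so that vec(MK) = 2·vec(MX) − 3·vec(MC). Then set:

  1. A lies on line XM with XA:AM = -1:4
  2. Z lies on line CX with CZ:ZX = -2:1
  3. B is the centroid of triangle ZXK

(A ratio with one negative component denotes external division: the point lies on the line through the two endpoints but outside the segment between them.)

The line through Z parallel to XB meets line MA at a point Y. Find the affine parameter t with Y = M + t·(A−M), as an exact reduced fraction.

t = 9/8

Choose coordinates M = (0, 0), X = (1, 0), C = (0, 1), K = (2, -3).
1. A lies on line XM with XA:AM = -1:4 ⇒ A = (4/3, 0)
2. Z lies on line CX with CZ:ZX = -2:1 ⇒ Z = (2, -1)
3. B is the centroid of triangle ZXK ⇒ B = (5/3, -4/3)
through Z parallel to XB: direction (2/3, -4/3); meets MA at Y = (3/2, 0)
Y = M + t·(A−M) with t = 9/8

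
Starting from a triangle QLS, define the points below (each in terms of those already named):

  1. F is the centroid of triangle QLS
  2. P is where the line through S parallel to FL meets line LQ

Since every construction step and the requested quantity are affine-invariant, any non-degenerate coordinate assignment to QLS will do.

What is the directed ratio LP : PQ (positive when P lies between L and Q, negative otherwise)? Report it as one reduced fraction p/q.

Choose coordinates Q = (0, 0), L = (1, 0), S = (0, 1).
1. F is the centroid of triangle QLS ⇒ F = (1/3, 1/3)
2. P is where the line through S parallel to FL meets line LQ ⇒ P = (2, 0)
P = L + t·(Q−L) with t = -1, so LP:PQ = t:(1−t) = -1:2

LP:PQ = -1/2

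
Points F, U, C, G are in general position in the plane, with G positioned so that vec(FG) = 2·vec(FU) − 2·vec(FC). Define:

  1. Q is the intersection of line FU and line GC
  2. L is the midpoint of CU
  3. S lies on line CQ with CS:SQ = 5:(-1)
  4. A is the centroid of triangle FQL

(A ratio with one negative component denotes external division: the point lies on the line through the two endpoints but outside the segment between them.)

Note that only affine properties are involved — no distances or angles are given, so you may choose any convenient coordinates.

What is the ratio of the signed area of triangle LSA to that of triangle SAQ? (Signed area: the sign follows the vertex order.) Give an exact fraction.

[LSA]:[SAQ] = 14/3

Work in coordinates with F = (0, 0), U = (1, 0), C = (0, 1), G = (2, -2).
1. Q is the intersection of line FU and line GC ⇒ Q = (2/3, 0)
2. L is the midpoint of CU ⇒ L = (1/2, 1/2)
3. S lies on line CQ with CS:SQ = 5:(-1) ⇒ S = (5/6, -1/4)
4. A is the centroid of triangle FQL ⇒ A = (7/18, 1/6)
2·[LSA] = -7/36, 2·[SAQ] = -1/24
[LSA]:[SAQ] = -7/36:-1/24 = 14/3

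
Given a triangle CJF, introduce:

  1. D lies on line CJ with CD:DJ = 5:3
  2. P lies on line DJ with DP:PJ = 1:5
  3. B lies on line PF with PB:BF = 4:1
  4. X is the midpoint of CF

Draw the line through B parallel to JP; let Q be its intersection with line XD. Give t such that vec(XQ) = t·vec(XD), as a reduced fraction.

Work in coordinates with C = (0, 0), J = (1, 0), F = (0, 1).
1. D lies on line CJ with CD:DJ = 5:3 ⇒ D = (5/8, 0)
2. P lies on line DJ with DP:PJ = 1:5 ⇒ P = (11/16, 0)
3. B lies on line PF with PB:BF = 4:1 ⇒ B = (11/80, 4/5)
4. X is the midpoint of CF ⇒ X = (0, 1/2)
through B parallel to JP: direction (-5/16, 0); meets XD at Q = (-3/8, 4/5)
Q = X + t·(D−X) with t = -3/5

t = -3/5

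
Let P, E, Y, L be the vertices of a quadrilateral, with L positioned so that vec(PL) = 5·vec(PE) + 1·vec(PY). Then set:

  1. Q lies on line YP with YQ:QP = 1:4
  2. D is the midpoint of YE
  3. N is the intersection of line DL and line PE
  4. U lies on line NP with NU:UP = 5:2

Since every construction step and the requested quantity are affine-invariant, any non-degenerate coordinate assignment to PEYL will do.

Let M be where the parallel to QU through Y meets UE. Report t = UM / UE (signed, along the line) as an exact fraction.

t = -2/15

Assign P = (0, 0), E = (1, 0), Y = (0, 1), L = (5, 1) — the answer is frame-independent, so this choice is without loss of generality.
1. Q lies on line YP with YQ:QP = 1:4 ⇒ Q = (0, 4/5)
2. D is the midpoint of YE ⇒ D = (1/2, 1/2)
3. N is the intersection of line DL and line PE ⇒ N = (-4, 0)
4. U lies on line NP with NU:UP = 5:2 ⇒ U = (-8/7, 0)
through Y parallel to QU: direction (-8/7, -4/5); meets UE at M = (-10/7, 0)
M = U + t·(E−U) with t = -2/15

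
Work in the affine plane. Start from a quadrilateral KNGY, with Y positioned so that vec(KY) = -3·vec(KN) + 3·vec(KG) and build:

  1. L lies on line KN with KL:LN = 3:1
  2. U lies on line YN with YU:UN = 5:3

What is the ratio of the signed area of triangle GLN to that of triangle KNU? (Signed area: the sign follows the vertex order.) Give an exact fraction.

[GLN]:[KNU] = 2/9

Work in coordinates with K = (0, 0), N = (1, 0), G = (0, 1), Y = (-3, 3).
1. L lies on line KN with KL:LN = 3:1 ⇒ L = (3/4, 0)
2. U lies on line YN with YU:UN = 5:3 ⇒ U = (-1/2, 9/8)
2·[GLN] = 1/4, 2·[KNU] = 9/8
[GLN]:[KNU] = 1/4:9/8 = 2/9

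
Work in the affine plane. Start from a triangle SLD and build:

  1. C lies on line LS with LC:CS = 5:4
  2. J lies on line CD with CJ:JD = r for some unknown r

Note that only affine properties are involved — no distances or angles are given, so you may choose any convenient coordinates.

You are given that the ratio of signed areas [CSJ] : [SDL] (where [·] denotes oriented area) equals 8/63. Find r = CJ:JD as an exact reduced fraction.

Assign S = (0, 0), L = (1, 0), D = (0, 1) — the answer is frame-independent, so this choice is without loss of generality.
1. C lies on line LS with LC:CS = 5:4 ⇒ C = (4/9, 0)
2. With CJ:JD = r, write λ = r/(r+1) so J = C + λ·(D−C); J is affine-linear in λ
Every point depending on J is an affine combination of J and λ-independent points, so each such coordinate is linear in λ; the λ² term in each signed area is a multiple of (D−C)×(D−C) = 0, so 2·[CSJ] and 2·[SDL] are each linear in λ. Evaluating at λ=0 and λ=1:
  2·[CSJ] = -4/9·λ,   2·[SDL] = -1
So [CSJ]:[SDL] = (-4/9·λ) / (-1). Setting this equal to 8/63:
  -4/9·λ = 8/63·(-1)  ⇒  λ = 2/7
Then r = λ/(1−λ) = (2/7)/(5/7) = 2/5. Check: with r = 2/5, J = (20/63, 2/7) and [CSJ]:[SDL] = 8/63 as required.

r = 2/5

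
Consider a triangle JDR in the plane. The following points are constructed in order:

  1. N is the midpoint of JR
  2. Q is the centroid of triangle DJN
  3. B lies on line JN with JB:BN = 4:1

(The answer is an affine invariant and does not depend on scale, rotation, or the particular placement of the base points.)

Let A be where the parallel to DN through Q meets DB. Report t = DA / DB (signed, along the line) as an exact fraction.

Work in coordinates with J = (0, 0), D = (1, 0), R = (0, 1).
1. N is the midpoint of JR ⇒ N = (0, 1/2)
2. Q is the centroid of triangle DJN ⇒ Q = (1/3, 1/6)
3. B lies on line JN with JB:BN = 4:1 ⇒ B = (0, 2/5)
through Q parallel to DN: direction (-1, 1/2); meets DB at A = (-2/3, 2/3)
A = D + t·(B−D) with t = 5/3

t = 5/3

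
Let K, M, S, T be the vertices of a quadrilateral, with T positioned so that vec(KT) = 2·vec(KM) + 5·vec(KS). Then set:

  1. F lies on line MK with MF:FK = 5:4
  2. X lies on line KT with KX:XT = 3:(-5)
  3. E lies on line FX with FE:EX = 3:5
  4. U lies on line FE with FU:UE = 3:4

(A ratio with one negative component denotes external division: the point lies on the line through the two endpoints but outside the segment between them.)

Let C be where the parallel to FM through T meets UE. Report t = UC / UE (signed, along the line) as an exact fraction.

Set K = (0, 0), M = (1, 0), S = (0, 1), T = (2, 5); any affine frame gives the same invariant.
1. F lies on line MK with MF:FK = 5:4 ⇒ F = (4/9, 0)
2. X lies on line KT with KX:XT = 3:(-5) ⇒ X = (-3, -15/2)
3. E lies on line FX with FE:EX = 3:5 ⇒ E = (-61/72, -45/16)
4. U lies on line FE with FU:UE = 3:4 ⇒ U = (-55/504, -135/112)
through T parallel to FM: direction (5/9, 0); meets UE at C = (74/27, 5)
C = U + t·(E−U) with t = -139/36

t = -139/36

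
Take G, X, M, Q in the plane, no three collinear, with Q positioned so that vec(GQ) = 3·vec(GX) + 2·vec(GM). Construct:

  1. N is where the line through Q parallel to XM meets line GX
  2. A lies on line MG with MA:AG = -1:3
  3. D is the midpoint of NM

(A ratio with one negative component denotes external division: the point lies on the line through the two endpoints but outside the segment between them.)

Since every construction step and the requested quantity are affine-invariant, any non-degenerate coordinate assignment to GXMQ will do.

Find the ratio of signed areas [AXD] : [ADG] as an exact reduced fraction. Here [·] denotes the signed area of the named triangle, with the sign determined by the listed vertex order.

Set G = (0, 0), X = (1, 0), M = (0, 1), Q = (3, 2); any affine frame gives the same invariant.
1. N is where the line through Q parallel to XM meets line GX ⇒ N = (5, 0)
2. A lies on line MG with MA:AG = -1:3 ⇒ A = (0, 3/2)
3. D is the midpoint of NM ⇒ D = (5/2, 1/2)
2·[AXD] = 11/4, 2·[ADG] = -15/4
[AXD]:[ADG] = 11/4:-15/4 = -11/15

[AXD]:[ADG] = -11/15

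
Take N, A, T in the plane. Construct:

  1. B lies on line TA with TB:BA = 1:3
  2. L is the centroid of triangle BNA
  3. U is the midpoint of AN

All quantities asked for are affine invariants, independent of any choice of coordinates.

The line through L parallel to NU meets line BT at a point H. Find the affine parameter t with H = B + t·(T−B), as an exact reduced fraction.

Work in coordinates with N = (0, 0), A = (1, 0), T = (0, 1).
1. B lies on line TA with TB:BA = 1:3 ⇒ B = (1/4, 3/4)
2. L is the centroid of triangle BNA ⇒ L = (5/12, 1/4)
3. U is the midpoint of AN ⇒ U = (1/2, 0)
through L parallel to NU: direction (1/2, 0); meets BT at H = (3/4, 1/4)
H = B + t·(T−B) with t = -2

t = -2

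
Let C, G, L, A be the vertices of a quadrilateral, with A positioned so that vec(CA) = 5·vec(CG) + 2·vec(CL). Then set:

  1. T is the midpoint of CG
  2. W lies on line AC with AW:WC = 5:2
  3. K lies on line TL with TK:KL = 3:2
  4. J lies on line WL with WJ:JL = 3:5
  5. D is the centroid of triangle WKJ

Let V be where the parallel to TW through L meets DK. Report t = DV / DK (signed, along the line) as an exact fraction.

t = 27/11

Assign C = (0, 0), G = (1, 0), L = (0, 1), A = (5, 2) — the answer is frame-independent, so this choice is without loss of generality.
1. T is the midpoint of CG ⇒ T = (1/2, 0)
2. W lies on line AC with AW:WC = 5:2 ⇒ W = (10/7, 4/7)
3. K lies on line TL with TK:KL = 3:2 ⇒ K = (1/5, 3/5)
4. J lies on line WL with WJ:JL = 3:5 ⇒ J = (25/28, 41/56)
5. D is the centroid of triangle WKJ ⇒ D = (353/420, 533/840)
through L parallel to TW: direction (13/14, 4/7); meets DK at V = (-169/231, 127/231)
V = D + t·(K−D) with t = 27/11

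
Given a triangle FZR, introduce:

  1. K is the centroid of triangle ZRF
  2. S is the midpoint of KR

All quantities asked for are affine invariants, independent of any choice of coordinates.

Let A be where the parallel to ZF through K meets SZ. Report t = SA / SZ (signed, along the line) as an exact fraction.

t = 1/2

Work in coordinates with F = (0, 0), Z = (1, 0), R = (0, 1).
1. K is the centroid of triangle ZRF ⇒ K = (1/3, 1/3)
2. S is the midpoint of KR ⇒ S = (1/6, 2/3)
through K parallel to ZF: direction (-1, 0); meets SZ at A = (7/12, 1/3)
A = S + t·(Z−S) with t = 1/2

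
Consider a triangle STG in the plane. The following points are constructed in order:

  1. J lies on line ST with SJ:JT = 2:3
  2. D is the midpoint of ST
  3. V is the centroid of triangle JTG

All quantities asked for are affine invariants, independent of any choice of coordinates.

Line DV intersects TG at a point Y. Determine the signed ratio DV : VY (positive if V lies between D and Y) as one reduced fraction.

Assign S = (0, 0), T = (1, 0), G = (0, 1) — the answer is frame-independent, so this choice is without loss of generality.
1. J lies on line ST with SJ:JT = 2:3 ⇒ J = (2/5, 0)
2. D is the midpoint of ST ⇒ D = (1/2, 0)
3. V is the centroid of triangle JTG ⇒ V = (7/15, 1/3)
line DV meets TG at Y = (4/9, 5/9)
V = D + t·(Y−D) with t = 3/5, so DV:VY = 3/5:2/5

DV:VY = 3/2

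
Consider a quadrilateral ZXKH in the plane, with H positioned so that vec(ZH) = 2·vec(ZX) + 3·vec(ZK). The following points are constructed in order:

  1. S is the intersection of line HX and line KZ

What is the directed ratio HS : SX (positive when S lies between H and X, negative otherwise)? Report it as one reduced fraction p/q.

HS:SX = -2

Choose coordinates Z = (0, 0), X = (1, 0), K = (0, 1), H = (2, 3).
1. S is the intersection of line HX and line KZ ⇒ S = (0, -3)
S = H + t·(X−H) with t = 2, so HS:SX = t:(1−t) = 2:-1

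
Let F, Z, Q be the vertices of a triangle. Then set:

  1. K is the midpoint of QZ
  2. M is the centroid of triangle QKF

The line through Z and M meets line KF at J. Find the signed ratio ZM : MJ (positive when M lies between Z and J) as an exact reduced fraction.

Assign F = (0, 0), Z = (1, 0), Q = (0, 1) — the answer is frame-independent, so this choice is without loss of generality.
1. K is the midpoint of QZ ⇒ K = (1/2, 1/2)
2. M is the centroid of triangle QKF ⇒ M = (1/6, 1/2)
line ZM meets KF at J = (3/8, 3/8)
M = Z + t·(J−Z) with t = 4/3, so ZM:MJ = 4/3:-1/3

ZM:MJ = -4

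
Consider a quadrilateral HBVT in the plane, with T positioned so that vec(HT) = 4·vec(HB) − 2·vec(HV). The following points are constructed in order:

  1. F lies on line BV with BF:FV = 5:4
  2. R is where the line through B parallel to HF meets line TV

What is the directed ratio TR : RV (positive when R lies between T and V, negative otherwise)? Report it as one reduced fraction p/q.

TR:RV = 23/9

Work in coordinates with H = (0, 0), B = (1, 0), V = (0, 1), T = (4, -2).
1. F lies on line BV with BF:FV = 5:4 ⇒ F = (4/9, 5/9)
2. R is where the line through B parallel to HF meets line TV ⇒ R = (9/8, 5/32)
R = T + t·(V−T) with t = 23/32, so TR:RV = t:(1−t) = 23/32:9/32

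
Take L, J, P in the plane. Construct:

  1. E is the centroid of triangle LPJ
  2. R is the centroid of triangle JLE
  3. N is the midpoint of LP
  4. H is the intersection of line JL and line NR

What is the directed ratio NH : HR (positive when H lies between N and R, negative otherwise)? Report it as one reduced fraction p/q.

Choose coordinates L = (0, 0), J = (1, 0), P = (0, 1).
1. E is the centroid of triangle LPJ ⇒ E = (1/3, 1/3)
2. R is the centroid of triangle JLE ⇒ R = (4/9, 1/9)
3. N is the midpoint of LP ⇒ N = (0, 1/2)
4. H is the intersection of line JL and line NR ⇒ H = (4/7, 0)
H = N + t·(R−N) with t = 9/7, so NH:HR = t:(1−t) = 9/7:-2/7

NH:HR = -9/2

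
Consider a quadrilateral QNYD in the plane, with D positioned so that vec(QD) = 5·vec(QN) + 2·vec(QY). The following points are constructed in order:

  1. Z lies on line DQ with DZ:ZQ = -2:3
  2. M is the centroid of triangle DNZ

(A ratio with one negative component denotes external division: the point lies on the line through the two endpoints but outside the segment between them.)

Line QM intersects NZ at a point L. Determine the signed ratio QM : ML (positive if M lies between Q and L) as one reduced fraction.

QM:ML = 7/2

Work in coordinates with Q = (0, 0), N = (1, 0), Y = (0, 1), D = (5, 2).
1. Z lies on line DQ with DZ:ZQ = -2:3 ⇒ Z = (15, 6)
2. M is the centroid of triangle DNZ ⇒ M = (7, 8/3)
line QM meets NZ at L = (9, 24/7)
M = Q + t·(L−Q) with t = 7/9, so QM:ML = 7/9:2/9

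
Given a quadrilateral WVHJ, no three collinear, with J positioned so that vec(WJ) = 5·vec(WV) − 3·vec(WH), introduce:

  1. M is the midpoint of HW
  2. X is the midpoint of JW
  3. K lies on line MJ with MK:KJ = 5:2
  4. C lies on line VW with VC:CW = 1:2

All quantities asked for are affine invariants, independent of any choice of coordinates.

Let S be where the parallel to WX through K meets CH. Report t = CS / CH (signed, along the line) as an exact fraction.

t = -3/7

Set W = (0, 0), V = (1, 0), H = (0, 1), J = (5, -3); any affine frame gives the same invariant.
1. M is the midpoint of HW ⇒ M = (0, 1/2)
2. X is the midpoint of JW ⇒ X = (5/2, -3/2)
3. K lies on line MJ with MK:KJ = 5:2 ⇒ K = (25/7, -2)
4. C lies on line VW with VC:CW = 1:2 ⇒ C = (2/3, 0)
through K parallel to WX: direction (5/2, -3/2); meets CH at S = (20/21, -3/7)
S = C + t·(H−C) with t = -3/7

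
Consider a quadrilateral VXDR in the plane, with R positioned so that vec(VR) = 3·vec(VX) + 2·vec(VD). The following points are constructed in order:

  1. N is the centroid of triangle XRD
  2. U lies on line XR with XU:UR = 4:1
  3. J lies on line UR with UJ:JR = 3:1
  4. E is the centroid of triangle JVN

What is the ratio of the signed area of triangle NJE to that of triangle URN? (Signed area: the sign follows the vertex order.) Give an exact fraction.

[NJE]:[URN] = -11/24

Set V = (0, 0), X = (1, 0), D = (0, 1), R = (3, 2); any affine frame gives the same invariant.
1. N is the centroid of triangle XRD ⇒ N = (4/3, 1)
2. U lies on line XR with XU:UR = 4:1 ⇒ U = (13/5, 8/5)
3. J lies on line UR with UJ:JR = 3:1 ⇒ J = (29/10, 19/10)
4. E is the centroid of triangle JVN ⇒ E = (127/90, 29/30)
2·[NJE] = -11/90, 2·[URN] = 4/15
[NJE]:[URN] = -11/90:4/15 = -11/24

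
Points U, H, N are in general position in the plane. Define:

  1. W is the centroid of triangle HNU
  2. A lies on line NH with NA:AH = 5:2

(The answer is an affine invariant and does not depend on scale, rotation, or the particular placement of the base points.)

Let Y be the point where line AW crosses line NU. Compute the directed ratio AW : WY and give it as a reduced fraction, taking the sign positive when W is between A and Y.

Work in coordinates with U = (0, 0), H = (1, 0), N = (0, 1).
1. W is the centroid of triangle HNU ⇒ W = (1/3, 1/3)
2. A lies on line NH with NA:AH = 5:2 ⇒ A = (5/7, 2/7)
line AW meets NU at Y = (0, 3/8)
W = A + t·(Y−A) with t = 8/15, so AW:WY = 8/15:7/15

AW:WY = 8/7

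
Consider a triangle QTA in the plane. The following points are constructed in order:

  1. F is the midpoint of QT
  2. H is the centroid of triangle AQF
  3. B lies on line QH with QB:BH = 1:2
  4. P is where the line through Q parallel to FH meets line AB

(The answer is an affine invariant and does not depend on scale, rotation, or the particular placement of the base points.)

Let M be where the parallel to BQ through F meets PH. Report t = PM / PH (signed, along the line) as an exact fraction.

t = -4

Set Q = (0, 0), T = (1, 0), A = (0, 1); any affine frame gives the same invariant.
1. F is the midpoint of QT ⇒ F = (1/2, 0)
2. H is the centroid of triangle AQF ⇒ H = (1/6, 1/3)
3. B lies on line QH with QB:BH = 1:2 ⇒ B = (1/18, 1/9)
4. P is where the line through Q parallel to FH meets line AB ⇒ P = (1/15, -1/15)
through F parallel to BQ: direction (-1/18, -1/9); meets PH at M = (-1/3, -5/3)
M = P + t·(H−P) with t = -4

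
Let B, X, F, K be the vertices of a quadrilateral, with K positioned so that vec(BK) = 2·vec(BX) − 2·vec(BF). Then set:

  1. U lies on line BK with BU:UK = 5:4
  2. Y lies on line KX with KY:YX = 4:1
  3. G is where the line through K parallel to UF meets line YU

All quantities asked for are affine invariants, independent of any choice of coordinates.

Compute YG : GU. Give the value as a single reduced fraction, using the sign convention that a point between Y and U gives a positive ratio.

YG:GU = 1/10

Set B = (0, 0), X = (1, 0), F = (0, 1), K = (2, -2); any affine frame gives the same invariant.
1. U lies on line BK with BU:UK = 5:4 ⇒ U = (10/9, -10/9)
2. Y lies on line KX with KY:YX = 4:1 ⇒ Y = (6/5, -2/5)
3. G is where the line through K parallel to UF meets line YU ⇒ G = (118/99, -46/99)
G = Y + t·(U−Y) with t = 1/11, so YG:GU = t:(1−t) = 1/11:10/11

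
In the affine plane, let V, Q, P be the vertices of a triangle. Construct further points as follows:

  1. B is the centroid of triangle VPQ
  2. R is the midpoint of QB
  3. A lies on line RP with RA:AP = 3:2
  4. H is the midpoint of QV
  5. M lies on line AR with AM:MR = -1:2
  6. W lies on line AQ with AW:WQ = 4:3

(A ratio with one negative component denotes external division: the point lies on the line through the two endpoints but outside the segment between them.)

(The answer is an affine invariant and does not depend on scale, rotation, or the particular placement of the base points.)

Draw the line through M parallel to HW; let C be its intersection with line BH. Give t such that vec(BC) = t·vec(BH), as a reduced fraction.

Set V = (0, 0), Q = (1, 0), P = (0, 1); any affine frame gives the same invariant.
1. B is the centroid of triangle VPQ ⇒ B = (1/3, 1/3)
2. R is the midpoint of QB ⇒ R = (2/3, 1/6)
3. A lies on line RP with RA:AP = 3:2 ⇒ A = (4/15, 2/3)
4. H is the midpoint of QV ⇒ H = (1/2, 0)
5. M lies on line AR with AM:MR = -1:2 ⇒ M = (-2/15, 7/6)
6. W lies on line AQ with AW:WQ = 4:3 ⇒ W = (24/35, 2/7)
through M parallel to HW: direction (13/70, 2/7); meets BH at C = (-29/276, 167/138)
C = B + t·(H−B) with t = -121/46

t = -121/46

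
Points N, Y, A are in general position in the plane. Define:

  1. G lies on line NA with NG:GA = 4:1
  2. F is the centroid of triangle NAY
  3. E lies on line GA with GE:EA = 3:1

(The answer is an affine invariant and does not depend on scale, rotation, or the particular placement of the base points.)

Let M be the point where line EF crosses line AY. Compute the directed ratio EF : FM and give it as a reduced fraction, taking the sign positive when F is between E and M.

Assign N = (0, 0), Y = (1, 0), A = (0, 1) — the answer is frame-independent, so this choice is without loss of generality.
1. G lies on line NA with NG:GA = 4:1 ⇒ G = (0, 4/5)
2. F is the centroid of triangle NAY ⇒ F = (1/3, 1/3)
3. E lies on line GA with GE:EA = 3:1 ⇒ E = (0, 19/20)
line EF meets AY at M = (-1/17, 18/17)
F = E + t·(M−E) with t = -17/3, so EF:FM = -17/3:20/3

EF:FM = -17/20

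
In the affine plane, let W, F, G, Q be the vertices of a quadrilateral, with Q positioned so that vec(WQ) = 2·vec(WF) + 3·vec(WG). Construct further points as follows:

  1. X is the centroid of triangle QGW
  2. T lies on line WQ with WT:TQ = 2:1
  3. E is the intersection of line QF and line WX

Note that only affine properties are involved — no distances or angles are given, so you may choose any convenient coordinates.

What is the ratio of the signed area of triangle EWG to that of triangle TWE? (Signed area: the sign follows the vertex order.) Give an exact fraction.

[EWG]:[TWE] = 3/2

Work in coordinates with W = (0, 0), F = (1, 0), G = (0, 1), Q = (2, 3).
1. X is the centroid of triangle QGW ⇒ X = (2/3, 4/3)
2. T lies on line WQ with WT:TQ = 2:1 ⇒ T = (4/3, 2)
3. E is the intersection of line QF and line WX ⇒ E = (3, 6)
2·[EWG] = -3, 2·[TWE] = -2
[EWG]:[TWE] = -3:-2 = 3/2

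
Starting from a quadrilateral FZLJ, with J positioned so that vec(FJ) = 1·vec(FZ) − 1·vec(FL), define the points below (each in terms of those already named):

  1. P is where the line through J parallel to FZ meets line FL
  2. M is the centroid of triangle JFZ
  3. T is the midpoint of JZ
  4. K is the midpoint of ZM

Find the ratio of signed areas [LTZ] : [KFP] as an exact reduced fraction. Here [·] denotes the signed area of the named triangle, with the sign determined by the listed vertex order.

Choose coordinates F = (0, 0), Z = (1, 0), L = (0, 1), J = (1, -1).
1. P is where the line through J parallel to FZ meets line FL ⇒ P = (0, -1)
2. M is the centroid of triangle JFZ ⇒ M = (2/3, -1/3)
3. T is the midpoint of JZ ⇒ T = (1, -1/2)
4. K is the midpoint of ZM ⇒ K = (5/6, -1/6)
2·[LTZ] = 1/2, 2·[KFP] = 5/6
[LTZ]:[KFP] = 1/2:5/6 = 3/5

[LTZ]:[KFP] = 3/5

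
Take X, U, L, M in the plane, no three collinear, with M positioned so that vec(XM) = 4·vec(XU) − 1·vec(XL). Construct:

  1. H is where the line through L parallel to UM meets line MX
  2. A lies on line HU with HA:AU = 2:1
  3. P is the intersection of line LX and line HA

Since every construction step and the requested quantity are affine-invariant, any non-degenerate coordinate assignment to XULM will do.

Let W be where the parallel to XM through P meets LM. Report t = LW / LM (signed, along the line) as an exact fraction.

Assign X = (0, 0), U = (1, 0), L = (0, 1), M = (4, -1) — the answer is frame-independent, so this choice is without loss of generality.
1. H is where the line through L parallel to UM meets line MX ⇒ H = (12, -3)
2. A lies on line HU with HA:AU = 2:1 ⇒ A = (14/3, -1)
3. P is the intersection of line LX and line HA ⇒ P = (0, 3/11)
through P parallel to XM: direction (4, -1); meets LM at W = (32/11, -5/11)
W = L + t·(M−L) with t = 8/11

t = 8/11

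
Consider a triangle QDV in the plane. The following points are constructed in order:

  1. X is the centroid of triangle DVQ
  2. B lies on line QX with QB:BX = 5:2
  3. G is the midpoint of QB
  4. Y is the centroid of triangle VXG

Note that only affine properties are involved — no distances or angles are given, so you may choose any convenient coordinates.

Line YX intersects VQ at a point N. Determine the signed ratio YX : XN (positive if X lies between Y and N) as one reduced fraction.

YX:XN = -23/42

Work in coordinates with Q = (0, 0), D = (1, 0), V = (0, 1).
1. X is the centroid of triangle DVQ ⇒ X = (1/3, 1/3)
2. B lies on line QX with QB:BX = 5:2 ⇒ B = (5/21, 5/21)
3. G is the midpoint of QB ⇒ G = (5/42, 5/42)
4. Y is the centroid of triangle VXG ⇒ Y = (19/126, 61/126)
line YX meets VQ at N = (0, 14/23)
X = Y + t·(N−Y) with t = -23/19, so YX:XN = -23/19:42/19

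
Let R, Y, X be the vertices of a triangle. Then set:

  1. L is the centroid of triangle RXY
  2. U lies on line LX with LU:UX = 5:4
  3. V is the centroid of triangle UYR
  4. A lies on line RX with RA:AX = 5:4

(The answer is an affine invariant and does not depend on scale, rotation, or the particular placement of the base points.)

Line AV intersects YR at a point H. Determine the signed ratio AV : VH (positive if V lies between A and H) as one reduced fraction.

Set R = (0, 0), Y = (1, 0), X = (0, 1); any affine frame gives the same invariant.
1. L is the centroid of triangle RXY ⇒ L = (1/3, 1/3)
2. U lies on line LX with LU:UX = 5:4 ⇒ U = (4/27, 19/27)
3. V is the centroid of triangle UYR ⇒ V = (31/81, 19/81)
4. A lies on line RX with RA:AX = 5:4 ⇒ A = (0, 5/9)
line AV meets YR at H = (155/234, 0)
V = A + t·(H−A) with t = 26/45, so AV:VH = 26/45:19/45

AV:VH = 26/19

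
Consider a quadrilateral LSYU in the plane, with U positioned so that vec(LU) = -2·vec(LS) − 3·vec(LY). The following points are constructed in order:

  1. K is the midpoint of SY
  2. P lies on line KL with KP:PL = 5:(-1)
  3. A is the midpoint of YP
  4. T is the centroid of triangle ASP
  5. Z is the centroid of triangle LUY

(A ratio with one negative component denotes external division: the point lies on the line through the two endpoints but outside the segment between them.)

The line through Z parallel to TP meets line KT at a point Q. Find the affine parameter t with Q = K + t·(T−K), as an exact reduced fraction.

Assign L = (0, 0), S = (1, 0), Y = (0, 1), U = (-2, -3) — the answer is frame-independent, so this choice is without loss of generality.
1. K is the midpoint of SY ⇒ K = (1/2, 1/2)
2. P lies on line KL with KP:PL = 5:(-1) ⇒ P = (-1/8, -1/8)
3. A is the midpoint of YP ⇒ A = (-1/16, 7/16)
4. T is the centroid of triangle ASP ⇒ T = (13/48, 5/48)
5. Z is the centroid of triangle LUY ⇒ Z = (-2/3, -2/3)
through Z parallel to TP: direction (-19/48, -11/48); meets KT at Q = (13/180, -43/180)
Q = K + t·(T−K) with t = 28/15

t = 28/15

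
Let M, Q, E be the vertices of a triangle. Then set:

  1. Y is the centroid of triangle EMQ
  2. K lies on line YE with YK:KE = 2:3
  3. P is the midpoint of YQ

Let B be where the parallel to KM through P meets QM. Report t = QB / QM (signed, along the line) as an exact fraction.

Set M = (0, 0), Q = (1, 0), E = (0, 1); any affine frame gives the same invariant.
1. Y is the centroid of triangle EMQ ⇒ Y = (1/3, 1/3)
2. K lies on line YE with YK:KE = 2:3 ⇒ K = (1/5, 3/5)
3. P is the midpoint of YQ ⇒ P = (2/3, 1/6)
through P parallel to KM: direction (-1/5, -3/5); meets QM at B = (11/18, 0)
B = Q + t·(M−Q) with t = 7/18

t = 7/18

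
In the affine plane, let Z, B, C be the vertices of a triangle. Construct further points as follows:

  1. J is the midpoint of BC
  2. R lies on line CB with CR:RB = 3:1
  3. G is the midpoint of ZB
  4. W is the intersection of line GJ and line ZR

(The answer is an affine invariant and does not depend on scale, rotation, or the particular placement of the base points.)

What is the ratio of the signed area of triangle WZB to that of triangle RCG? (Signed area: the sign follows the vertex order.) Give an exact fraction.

[WZB]:[RCG] = 4/9

Work in coordinates with Z = (0, 0), B = (1, 0), C = (0, 1).
1. J is the midpoint of BC ⇒ J = (1/2, 1/2)
2. R lies on line CB with CR:RB = 3:1 ⇒ R = (3/4, 1/4)
3. G is the midpoint of ZB ⇒ G = (1/2, 0)
4. W is the intersection of line GJ and line ZR ⇒ W = (1/2, 1/6)
2·[WZB] = 1/6, 2·[RCG] = 3/8
[WZB]:[RCG] = 1/6:3/8 = 4/9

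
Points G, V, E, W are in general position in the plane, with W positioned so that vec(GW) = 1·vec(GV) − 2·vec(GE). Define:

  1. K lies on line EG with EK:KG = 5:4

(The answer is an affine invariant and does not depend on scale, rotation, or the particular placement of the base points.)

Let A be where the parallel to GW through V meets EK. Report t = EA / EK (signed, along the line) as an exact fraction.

Work in coordinates with G = (0, 0), V = (1, 0), E = (0, 1), W = (1, -2).
1. K lies on line EG with EK:KG = 5:4 ⇒ K = (0, 4/9)
through V parallel to GW: direction (1, -2); meets EK at A = (0, 2)
A = E + t·(K−E) with t = -9/5

t = -9/5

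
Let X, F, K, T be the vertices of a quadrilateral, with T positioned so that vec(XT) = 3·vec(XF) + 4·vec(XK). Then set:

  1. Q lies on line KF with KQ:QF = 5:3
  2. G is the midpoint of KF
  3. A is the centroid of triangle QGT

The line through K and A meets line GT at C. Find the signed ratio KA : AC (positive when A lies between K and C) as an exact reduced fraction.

Choose coordinates X = (0, 0), F = (1, 0), K = (0, 1), T = (3, 4).
1. Q lies on line KF with KQ:QF = 5:3 ⇒ Q = (5/8, 3/8)
2. G is the midpoint of KF ⇒ G = (1/2, 1/2)
3. A is the centroid of triangle QGT ⇒ A = (11/8, 13/8)
line KA meets GT at C = (33/26, 41/26)
A = K + t·(C−K) with t = 13/12, so KA:AC = 13/12:-1/12

KA:AC = -13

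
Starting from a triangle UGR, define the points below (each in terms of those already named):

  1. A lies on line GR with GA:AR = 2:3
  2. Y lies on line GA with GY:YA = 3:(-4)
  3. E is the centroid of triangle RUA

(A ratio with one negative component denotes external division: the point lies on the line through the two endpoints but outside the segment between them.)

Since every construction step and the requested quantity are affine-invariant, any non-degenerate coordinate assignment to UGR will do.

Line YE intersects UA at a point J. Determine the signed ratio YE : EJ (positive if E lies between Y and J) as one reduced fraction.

Choose coordinates U = (0, 0), G = (1, 0), R = (0, 1).
1. A lies on line GR with GA:AR = 2:3 ⇒ A = (3/5, 2/5)
2. Y lies on line GA with GY:YA = 3:(-4) ⇒ Y = (11/5, -6/5)
3. E is the centroid of triangle RUA ⇒ E = (1/5, 7/15)
line YE meets UA at J = (19/45, 38/135)
E = Y + t·(J−Y) with t = 9/8, so YE:EJ = 9/8:-1/8

YE:EJ = -9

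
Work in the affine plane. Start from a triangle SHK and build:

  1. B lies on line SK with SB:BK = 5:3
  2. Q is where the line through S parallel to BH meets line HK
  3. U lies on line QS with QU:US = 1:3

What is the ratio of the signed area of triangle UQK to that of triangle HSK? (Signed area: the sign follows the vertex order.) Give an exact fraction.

Choose coordinates S = (0, 0), H = (1, 0), K = (0, 1).
1. B lies on line SK with SB:BK = 5:3 ⇒ B = (0, 5/8)
2. Q is where the line through S parallel to BH meets line HK ⇒ Q = (8/3, -5/3)
3. U lies on line QS with QU:US = 1:3 ⇒ U = (2, -5/4)
2·[UQK] = 2/3, 2·[HSK] = -1
[UQK]:[HSK] = 2/3:-1 = -2/3

[UQK]:[HSK] = -2/3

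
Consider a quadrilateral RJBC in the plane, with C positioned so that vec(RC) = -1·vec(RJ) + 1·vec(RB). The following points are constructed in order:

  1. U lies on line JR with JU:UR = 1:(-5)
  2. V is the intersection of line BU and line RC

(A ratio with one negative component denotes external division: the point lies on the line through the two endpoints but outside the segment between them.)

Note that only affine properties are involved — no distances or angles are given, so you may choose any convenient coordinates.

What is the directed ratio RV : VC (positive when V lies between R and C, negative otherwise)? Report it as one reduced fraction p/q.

Choose coordinates R = (0, 0), J = (1, 0), B = (0, 1), C = (-1, 1).
1. U lies on line JR with JU:UR = 1:(-5) ⇒ U = (5/4, 0)
2. V is the intersection of line BU and line RC ⇒ V = (-5, 5)
V = R + t·(C−R) with t = 5, so RV:VC = t:(1−t) = 5:-4

RV:VC = -5/4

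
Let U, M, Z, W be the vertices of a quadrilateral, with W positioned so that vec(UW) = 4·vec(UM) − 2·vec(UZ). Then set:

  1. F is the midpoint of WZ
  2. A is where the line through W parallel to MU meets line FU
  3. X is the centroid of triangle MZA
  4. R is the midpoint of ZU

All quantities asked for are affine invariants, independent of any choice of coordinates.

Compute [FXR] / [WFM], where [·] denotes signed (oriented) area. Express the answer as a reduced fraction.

[FXR]:[WFM] = 8/3

Set U = (0, 0), M = (1, 0), Z = (0, 1), W = (4, -2); any affine frame gives the same invariant.
1. F is the midpoint of WZ ⇒ F = (2, -1/2)
2. A is where the line through W parallel to MU meets line FU ⇒ A = (8, -2)
3. X is the centroid of triangle MZA ⇒ X = (3, -1/3)
4. R is the midpoint of ZU ⇒ R = (0, 1/2)
2·[FXR] = 4/3, 2·[WFM] = 1/2
[FXR]:[WFM] = 4/3:1/2 = 8/3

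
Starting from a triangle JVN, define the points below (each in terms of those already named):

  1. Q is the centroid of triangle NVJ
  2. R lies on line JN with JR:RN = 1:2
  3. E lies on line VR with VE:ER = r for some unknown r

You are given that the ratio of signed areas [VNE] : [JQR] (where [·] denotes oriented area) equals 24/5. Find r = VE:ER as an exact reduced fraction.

Work in coordinates with J = (0, 0), V = (1, 0), N = (0, 1).
1. Q is the centroid of triangle NVJ ⇒ Q = (1/3, 1/3)
2. R lies on line JN with JR:RN = 1:2 ⇒ R = (0, 1/3)
3. With VE:ER = r, write λ = r/(r+1) so E = V + λ·(R−V); E is affine-linear in λ
Every point depending on E is an affine combination of E and λ-independent points, so each such coordinate is linear in λ; the λ² term in each signed area is a multiple of (R−V)×(R−V) = 0, so 2·[VNE] and 2·[JQR] are each linear in λ. Evaluating at λ=0 and λ=1:
  2·[VNE] = 2/3·λ,   2·[JQR] = 1/9
So [VNE]:[JQR] = (2/3·λ) / (1/9). Setting this equal to 24/5:
  2/3·λ = 24/5·(1/9)  ⇒  λ = 4/5
Then r = λ/(1−λ) = (4/5)/(1/5) = 4. Check: with r = 4, E = (1/5, 4/15) and [VNE]:[JQR] = 24/5 as required.

r = 4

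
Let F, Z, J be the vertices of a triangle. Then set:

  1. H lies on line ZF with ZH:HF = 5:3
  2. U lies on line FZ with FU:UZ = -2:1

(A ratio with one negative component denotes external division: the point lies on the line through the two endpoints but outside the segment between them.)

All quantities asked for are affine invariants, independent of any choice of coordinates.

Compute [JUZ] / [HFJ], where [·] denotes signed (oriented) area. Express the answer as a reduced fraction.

[JUZ]:[HFJ] = 8/3

Set F = (0, 0), Z = (1, 0), J = (0, 1); any affine frame gives the same invariant.
1. H lies on line ZF with ZH:HF = 5:3 ⇒ H = (3/8, 0)
2. U lies on line FZ with FU:UZ = -2:1 ⇒ U = (2, 0)
2·[JUZ] = -1, 2·[HFJ] = -3/8
[JUZ]:[HFJ] = -1:-3/8 = 8/3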